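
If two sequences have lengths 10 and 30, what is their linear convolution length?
Linear/full convolution length: m + n - 1 = 10 + 30 - 1 = 39

39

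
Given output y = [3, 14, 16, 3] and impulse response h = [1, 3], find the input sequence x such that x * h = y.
Deconvolve y=[3, 14, 16, 3] by h=[1, 3]. Since h[0]=1, solve forward: x[0] = y[0] / 1 = 3; x[1] = (y[1] - 3×3) / 1 = 5; x[2] = (y[2] - 5×3) / 1 = 1. So x = [3, 5, 1]. Check by forward convolution: y[0] = 3×1 = 3; y[1] = 3×3 + 5×1 = 14; y[2] = 5×3 + 1×1 = 16; y[3] = 1×3 = 3

[3, 5, 1]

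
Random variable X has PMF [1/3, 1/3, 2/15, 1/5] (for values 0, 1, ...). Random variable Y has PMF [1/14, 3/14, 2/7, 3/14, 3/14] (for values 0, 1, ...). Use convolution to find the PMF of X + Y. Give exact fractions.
P(X+Y=k) = Σ_i P(X=i)·P(Y=k-i) — a convolution of [1/3, 1/3, 2/15, 1/5] and [1/14, 3/14, 2/7, 3/14, 3/14]. P(X+Y=0) = (1/3)×(1/14) = 1/42; P(X+Y=1) = (1/3)×(3/14) + (1/3)×(1/14) = 1/14 + 1/42 = 2/21; P(X+Y=2) = (1/3)×(2/7) + (1/3)×(3/14) + (2/15)×(1/14) = 2/21 + 1/14 + 1/105 = 37/210; P(X+Y=3) = (1/3)×(3/14) + (1/3)×(2/7) + (2/15)×(3/14) + (1/5)×(1/14) = 1/14 + 2/21 + 1/35 + 1/70 = 22/105; P(X+Y=4) = (1/3)×(3/14) + (1/3)×(3/14) + (2/15)×(2/7) + (1/5)×(3/14) = 1/14 + 1/14 + 4/105 + 3/70 = 47/210; P(X+Y=5) = (1/3)×(3/14) + (2/15)×(3/14) + (1/5)×(2/7) = 1/14 + 1/35 + 2/35 = 11/70; P(X+Y=6) = (2/15)×(3/14) + (1/5)×(3/14) = 1/35 + 3/70 = 1/14; P(X+Y=7) = (1/5)×(3/14) = 3/70. PMF: [1/42, 2/21, 37/210, 22/105, 47/210, 11/70, 1/14, 3/70] (sums to 1 ✓)

[1/42, 2/21, 37/210, 22/105, 47/210, 11/70, 1/14, 3/70]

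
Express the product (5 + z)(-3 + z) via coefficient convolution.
Ascending coefficients: a = [5, 1], b = [-3, 1]. c[0] = 5×-3 = -15; c[1] = 5×1 + 1×-3 = 2; c[2] = 1×1 = 1. Result coefficients: [-15, 2, 1] → -15 + 2z + z^2

-15 + 2z + z^2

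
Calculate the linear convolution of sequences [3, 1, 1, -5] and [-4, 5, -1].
y[0] = 3×-4 = -12; y[1] = 3×5 + 1×-4 = 11; y[2] = 3×-1 + 1×5 + 1×-4 = -2; y[3] = 1×-1 + 1×5 + -5×-4 = 24; y[4] = 1×-1 + -5×5 = -26; y[5] = -5×-1 = 5

[-12, 11, -2, 24, -26, 5]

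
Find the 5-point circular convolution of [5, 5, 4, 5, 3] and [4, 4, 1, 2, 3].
Use y[k] = Σ_j x[j]·h[(k-j) mod 5]. y[0] = 5×4 + 5×3 + 4×2 + 5×1 + 3×4 = 60; y[1] = 5×4 + 5×4 + 4×3 + 5×2 + 3×1 = 65; y[2] = 5×1 + 5×4 + 4×4 + 5×3 + 3×2 = 62; y[3] = 5×2 + 5×1 + 4×4 + 5×4 + 3×3 = 60; y[4] = 5×3 + 5×2 + 4×1 + 5×4 + 3×4 = 61. Result: [60, 65, 62, 60, 61]

[60, 65, 62, 60, 61]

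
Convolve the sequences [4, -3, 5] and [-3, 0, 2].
y[0] = 4×-3 = -12; y[1] = 4×0 + -3×-3 = 9; y[2] = 4×2 + -3×0 + 5×-3 = -7; y[3] = -3×2 + 5×0 = -6; y[4] = 5×2 = 10

[-12, 9, -7, -6, 10]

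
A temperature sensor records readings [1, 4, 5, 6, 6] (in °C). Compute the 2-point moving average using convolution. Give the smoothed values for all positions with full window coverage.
2-point moving average kernel = [1, 1]. Apply in 'valid' mode (full window coverage): avg[0] = (1 + 4) / 2 = 2.5; avg[1] = (4 + 5) / 2 = 4.5; avg[2] = (5 + 6) / 2 = 5.5; avg[3] = (6 + 6) / 2 = 6.0. Smoothed values: [2.5, 4.5, 5.5, 6.0]

[2.5, 4.5, 5.5, 6.0]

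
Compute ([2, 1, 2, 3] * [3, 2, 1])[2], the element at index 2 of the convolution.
Use y[k] = Σ_i a[i]·b[k-i] at k=2. y[2] = 2×1 + 1×2 + 2×3 = 10

10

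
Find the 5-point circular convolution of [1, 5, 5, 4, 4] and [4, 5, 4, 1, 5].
Use y[k] = Σ_j u[j]·v[(k-j) mod 5]. y[0] = 1×4 + 5×5 + 5×1 + 4×4 + 4×5 = 70; y[1] = 1×5 + 5×4 + 5×5 + 4×1 + 4×4 = 70; y[2] = 1×4 + 5×5 + 5×4 + 4×5 + 4×1 = 73; y[3] = 1×1 + 5×4 + 5×5 + 4×4 + 4×5 = 82; y[4] = 1×5 + 5×1 + 5×4 + 4×5 + 4×4 = 66. Result: [70, 70, 73, 82, 66]

[70, 70, 73, 82, 66]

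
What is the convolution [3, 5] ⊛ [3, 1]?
y[0] = 3×3 = 9; y[1] = 3×1 + 5×3 = 18; y[2] = 5×1 = 5

[9, 18, 5]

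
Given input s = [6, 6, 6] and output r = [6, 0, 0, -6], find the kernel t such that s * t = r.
Output length 4 = len(s) + len(t) - 1 ⇒ len(t) = 2. Solve t forward using t[k] = (r[k] - Σ_{i≥1} s[i]·t[k-i]) / s[0]: t[0] = r[0] / s[0] = 6 / 6 = 1; t[1] = (r[1] - 6×1) / s[0] = (0 - 6×1) / 6 = -1. So t = [1, -1]. Forward-check [6, 6, 6] * [1, -1]: r[0] = 6×1 = 6; r[1] = 6×-1 + 6×1 = 0; r[2] = 6×-1 + 6×1 = 0; r[3] = 6×-1 = -6 → [6, 0, 0, -6] ✓

[1, -1]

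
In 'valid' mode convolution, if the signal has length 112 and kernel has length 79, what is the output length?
'Valid' mode counts only positions where the kernel fully overlaps the signal: m - n + 1 = 112 - 79 + 1 = 34

34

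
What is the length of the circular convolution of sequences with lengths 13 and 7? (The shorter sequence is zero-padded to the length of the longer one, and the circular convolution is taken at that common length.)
Circular convolution (zero-padding the shorter input) has length max(m, n) = max(13, 7) = 13

13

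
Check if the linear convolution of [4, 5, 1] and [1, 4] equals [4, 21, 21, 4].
Recompute linear convolution of [4, 5, 1] and [1, 4]: y[0] = 4×1 = 4; y[1] = 4×4 + 5×1 = 21; y[2] = 5×4 + 1×1 = 21; y[3] = 1×4 = 4 → [4, 21, 21, 4]. Given [4, 21, 21, 4] matches, so answer: Yes

Yes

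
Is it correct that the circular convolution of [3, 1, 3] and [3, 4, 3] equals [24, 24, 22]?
Recompute circular convolution of [3, 1, 3] and [3, 4, 3]: y[0] = 3×3 + 1×3 + 3×4 = 24; y[1] = 3×4 + 1×3 + 3×3 = 24; y[2] = 3×3 + 1×4 + 3×3 = 22 → [24, 24, 22]. Given [24, 24, 22] matches, so answer: Yes

Yes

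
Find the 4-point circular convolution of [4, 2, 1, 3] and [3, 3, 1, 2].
Use y[k] = Σ_j u[j]·v[(k-j) mod 4]. y[0] = 4×3 + 2×2 + 1×1 + 3×3 = 26; y[1] = 4×3 + 2×3 + 1×2 + 3×1 = 23; y[2] = 4×1 + 2×3 + 1×3 + 3×2 = 19; y[3] = 4×2 + 2×1 + 1×3 + 3×3 = 22. Result: [26, 23, 19, 22]

[26, 23, 19, 22]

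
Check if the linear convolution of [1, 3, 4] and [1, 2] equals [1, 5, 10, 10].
Recompute linear convolution of [1, 3, 4] and [1, 2]: y[0] = 1×1 = 1; y[1] = 1×2 + 3×1 = 5; y[2] = 3×2 + 4×1 = 10; y[3] = 4×2 = 8 → [1, 5, 10, 8]. Compare to given [1, 5, 10, 10]: they differ at index 3: given 10, correct 8, so answer: No

No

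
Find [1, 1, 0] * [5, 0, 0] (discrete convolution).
y[0] = 1×5 = 5; y[1] = 1×0 + 1×5 = 5; y[2] = 1×0 + 1×0 + 0×5 = 0; y[3] = 1×0 + 0×0 = 0; y[4] = 0×0 = 0

[5, 5, 0, 0, 0]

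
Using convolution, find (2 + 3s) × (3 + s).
Ascending coefficients: a = [2, 3], b = [3, 1]. c[0] = 2×3 = 6; c[1] = 2×1 + 3×3 = 11; c[2] = 3×1 = 3. Result coefficients: [6, 11, 3] → 6 + 11s + 3s^2

6 + 11s + 3s^2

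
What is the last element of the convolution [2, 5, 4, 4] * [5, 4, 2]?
Use y[k] = Σ_i a[i]·b[k-i] at k=5. y[5] = 4×2 = 8

8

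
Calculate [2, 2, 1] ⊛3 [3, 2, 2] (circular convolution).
Use y[k] = Σ_j f[j]·g[(k-j) mod 3]. y[0] = 2×3 + 2×2 + 1×2 = 12; y[1] = 2×2 + 2×3 + 1×2 = 12; y[2] = 2×2 + 2×2 + 1×3 = 11. Result: [12, 12, 11]

[12, 12, 11]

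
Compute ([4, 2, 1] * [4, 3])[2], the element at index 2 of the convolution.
Use y[k] = Σ_i a[i]·b[k-i] at k=2. y[2] = 2×3 + 1×4 = 10

10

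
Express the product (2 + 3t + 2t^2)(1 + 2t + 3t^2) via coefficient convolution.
Ascending coefficients: a = [2, 3, 2], b = [1, 2, 3]. c[0] = 2×1 = 2; c[1] = 2×2 + 3×1 = 7; c[2] = 2×3 + 3×2 + 2×1 = 14; c[3] = 3×3 + 2×2 = 13; c[4] = 2×3 = 6. Result coefficients: [2, 7, 14, 13, 6] → 2 + 7t + 14t^2 + 13t^3 + 6t^4

2 + 7t + 14t^2 + 13t^3 + 6t^4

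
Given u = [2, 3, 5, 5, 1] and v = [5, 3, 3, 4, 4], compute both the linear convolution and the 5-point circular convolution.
Linear: y_lin[0] = 2×5 = 10; y_lin[1] = 2×3 + 3×5 = 21; y_lin[2] = 2×3 + 3×3 + 5×5 = 40; y_lin[3] = 2×4 + 3×3 + 5×3 + 5×5 = 57; y_lin[4] = 2×4 + 3×4 + 5×3 + 5×3 + 1×5 = 55; y_lin[5] = 3×4 + 5×4 + 5×3 + 1×3 = 50; y_lin[6] = 5×4 + 5×4 + 1×3 = 43; y_lin[7] = 5×4 + 1×4 = 24; y_lin[8] = 1×4 = 4 → [10, 21, 40, 57, 55, 50, 43, 24, 4]. Circular (length 5): y[0] = 2×5 + 3×4 + 5×4 + 5×3 + 1×3 = 60; y[1] = 2×3 + 3×5 + 5×4 + 5×4 + 1×3 = 64; y[2] = 2×3 + 3×3 + 5×5 + 5×4 + 1×4 = 64; y[3] = 2×4 + 3×3 + 5×3 + 5×5 + 1×4 = 61; y[4] = 2×4 + 3×4 + 5×3 + 5×3 + 1×5 = 55 → [60, 64, 64, 61, 55]

Linear: [10, 21, 40, 57, 55, 50, 43, 24, 4], Circular: [60, 64, 64, 61, 55]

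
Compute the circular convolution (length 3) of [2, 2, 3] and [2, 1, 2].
Use y[k] = Σ_j a[j]·b[(k-j) mod 3]. y[0] = 2×2 + 2×2 + 3×1 = 11; y[1] = 2×1 + 2×2 + 3×2 = 12; y[2] = 2×2 + 2×1 + 3×2 = 12. Result: [11, 12, 12]

[11, 12, 12]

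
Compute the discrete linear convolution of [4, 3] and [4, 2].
y[0] = 4×4 = 16; y[1] = 4×2 + 3×4 = 20; y[2] = 3×2 = 6

[16, 20, 6]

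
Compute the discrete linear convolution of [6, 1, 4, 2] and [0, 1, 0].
y[0] = 6×0 = 0; y[1] = 6×1 + 1×0 = 6; y[2] = 6×0 + 1×1 + 4×0 = 1; y[3] = 1×0 + 4×1 + 2×0 = 4; y[4] = 4×0 + 2×1 = 2; y[5] = 2×0 = 0

[0, 6, 1, 4, 2, 0]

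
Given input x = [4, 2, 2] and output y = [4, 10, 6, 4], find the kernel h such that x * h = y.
Output length 4 = len(x) + len(h) - 1 ⇒ len(h) = 2. Solve h forward using h[k] = (y[k] - Σ_{i≥1} x[i]·h[k-i]) / x[0]: h[0] = y[0] / x[0] = 4 / 4 = 1; h[1] = (y[1] - 2×1) / x[0] = (10 - 2×1) / 4 = 2. So h = [1, 2]. Forward-check [4, 2, 2] * [1, 2]: y[0] = 4×1 = 4; y[1] = 4×2 + 2×1 = 10; y[2] = 2×2 + 2×1 = 6; y[3] = 2×2 = 4 → [4, 10, 6, 4] ✓

[1, 2]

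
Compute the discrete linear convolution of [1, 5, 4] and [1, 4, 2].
y[0] = 1×1 = 1; y[1] = 1×4 + 5×1 = 9; y[2] = 1×2 + 5×4 + 4×1 = 26; y[3] = 5×2 + 4×4 = 26; y[4] = 4×2 = 8

[1, 9, 26, 26, 8]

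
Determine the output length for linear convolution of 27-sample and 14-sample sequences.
Linear/full convolution length: m + n - 1 = 27 + 14 - 1 = 40

40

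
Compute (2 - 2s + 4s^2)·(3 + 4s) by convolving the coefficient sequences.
Ascending coefficients: a = [2, -2, 4], b = [3, 4]. c[0] = 2×3 = 6; c[1] = 2×4 + -2×3 = 2; c[2] = -2×4 + 4×3 = 4; c[3] = 4×4 = 16. Result coefficients: [6, 2, 4, 16] → 6 + 2s + 4s^2 + 16s^3

6 + 2s + 4s^2 + 16s^3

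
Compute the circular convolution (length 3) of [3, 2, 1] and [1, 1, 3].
Use y[k] = Σ_j x[j]·h[(k-j) mod 3]. y[0] = 3×1 + 2×3 + 1×1 = 10; y[1] = 3×1 + 2×1 + 1×3 = 8; y[2] = 3×3 + 2×1 + 1×1 = 12. Result: [10, 8, 12]

[10, 8, 12]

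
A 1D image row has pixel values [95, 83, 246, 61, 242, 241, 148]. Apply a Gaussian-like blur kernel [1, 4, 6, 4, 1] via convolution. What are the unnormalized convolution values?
Convolve image row [95, 83, 246, 61, 242, 241, 148] with kernel [1, 4, 6, 4, 1]: y[0] = 95×1 = 95; y[1] = 95×4 + 83×1 = 463; y[2] = 95×6 + 83×4 + 246×1 = 1148; y[3] = 95×4 + 83×6 + 246×4 + 61×1 = 1923; y[4] = 95×1 + 83×4 + 246×6 + 61×4 + 242×1 = 2389; y[5] = 83×1 + 246×4 + 61×6 + 242×4 + 241×1 = 2642; y[6] = 246×1 + 61×4 + 242×6 + 241×4 + 148×1 = 3054; y[7] = 61×1 + 242×4 + 241×6 + 148×4 = 3067; y[8] = 242×1 + 241×4 + 148×6 = 2094; y[9] = 241×1 + 148×4 = 833; y[10] = 148×1 = 148 → [95, 463, 1148, 1923, 2389, 2642, 3054, 3067, 2094, 833, 148]. Normalization factor = sum(kernel) = 16.

[95, 463, 1148, 1923, 2389, 2642, 3054, 3067, 2094, 833, 148]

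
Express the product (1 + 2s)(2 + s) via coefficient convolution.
Ascending coefficients: a = [1, 2], b = [2, 1]. c[0] = 1×2 = 2; c[1] = 1×1 + 2×2 = 5; c[2] = 2×1 = 2. Result coefficients: [2, 5, 2] → 2 + 5s + 2s^2

2 + 5s + 2s^2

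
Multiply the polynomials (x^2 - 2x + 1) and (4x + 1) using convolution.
Ascending coefficients: a = [1, -2, 1], b = [1, 4]. c[0] = 1×1 = 1; c[1] = 1×4 + -2×1 = 2; c[2] = -2×4 + 1×1 = -7; c[3] = 1×4 = 4. Result coefficients: [1, 2, -7, 4] → 4x^3 - 7x^2 + 2x + 1

4x^3 - 7x^2 + 2x + 1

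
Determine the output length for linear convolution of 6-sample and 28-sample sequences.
Linear/full convolution length: m + n - 1 = 6 + 28 - 1 = 33

33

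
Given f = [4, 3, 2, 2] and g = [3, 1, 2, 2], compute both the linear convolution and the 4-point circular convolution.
Linear: y_lin[0] = 4×3 = 12; y_lin[1] = 4×1 + 3×3 = 13; y_lin[2] = 4×2 + 3×1 + 2×3 = 17; y_lin[3] = 4×2 + 3×2 + 2×1 + 2×3 = 22; y_lin[4] = 3×2 + 2×2 + 2×1 = 12; y_lin[5] = 2×2 + 2×2 = 8; y_lin[6] = 2×2 = 4 → [12, 13, 17, 22, 12, 8, 4]. Circular (length 4): y[0] = 4×3 + 3×2 + 2×2 + 2×1 = 24; y[1] = 4×1 + 3×3 + 2×2 + 2×2 = 21; y[2] = 4×2 + 3×1 + 2×3 + 2×2 = 21; y[3] = 4×2 + 3×2 + 2×1 + 2×3 = 22 → [24, 21, 21, 22]

Linear: [12, 13, 17, 22, 12, 8, 4], Circular: [24, 21, 21, 22]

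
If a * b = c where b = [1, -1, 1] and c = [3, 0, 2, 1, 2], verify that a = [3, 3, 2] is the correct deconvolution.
Forward-compute [3, 3, 2] * [1, -1, 1]: c[0] = 3×1 = 3; c[1] = 3×-1 + 3×1 = 0; c[2] = 3×1 + 3×-1 + 2×1 = 2; c[3] = 3×1 + 2×-1 = 1; c[4] = 2×1 = 2 → [3, 0, 2, 1, 2]. Matches given c = [3, 0, 2, 1, 2], so verified.

Verified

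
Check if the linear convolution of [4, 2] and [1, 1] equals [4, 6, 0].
Recompute linear convolution of [4, 2] and [1, 1]: y[0] = 4×1 = 4; y[1] = 4×1 + 2×1 = 6; y[2] = 2×1 = 2 → [4, 6, 2]. Compare to given [4, 6, 0]: they differ at index 2: given 0, correct 2, so answer: No

No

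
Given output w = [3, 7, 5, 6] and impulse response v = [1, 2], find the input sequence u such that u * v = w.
Deconvolve w=[3, 7, 5, 6] by v=[1, 2]. Since v[0]=1, solve forward: u[0] = w[0] / 1 = 3; u[1] = (w[1] - 3×2) / 1 = 1; u[2] = (w[2] - 1×2) / 1 = 3. So u = [3, 1, 3]. Check by forward convolution: w[0] = 3×1 = 3; w[1] = 3×2 + 1×1 = 7; w[2] = 1×2 + 3×1 = 5; w[3] = 3×2 = 6

[3, 1, 3]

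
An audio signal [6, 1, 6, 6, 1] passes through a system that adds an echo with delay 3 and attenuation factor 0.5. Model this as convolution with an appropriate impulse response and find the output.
Direct-path + delayed-attenuated-path model → impulse response h = [1, 0, 0, 0.5] (1 at lag 0, 0.5 at lag 3). Output y[n] = x[n] + 0.5·x[n - 3] (with x[n] = 0 outside 0..4): y[0] = 6 + 0.5×0 = 6; y[1] = 1 + 0.5×0 = 1; y[2] = 6 + 0.5×0 = 6; y[3] = 6 + 0.5×6 = 9.0; y[4] = 1 + 0.5×1 = 1.5; y[5] = 0 + 0.5×6 = 3.0; y[6] = 0 + 0.5×6 = 3.0; y[7] = 0 + 0.5×1 = 0.5. So y = [6, 1, 6, 9.0, 1.5, 3.0, 3.0, 0.5]

[6, 1, 6, 9.0, 1.5, 3.0, 3.0, 0.5]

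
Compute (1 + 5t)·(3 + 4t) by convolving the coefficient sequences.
Ascending coefficients: a = [1, 5], b = [3, 4]. c[0] = 1×3 = 3; c[1] = 1×4 + 5×3 = 19; c[2] = 5×4 = 20. Result coefficients: [3, 19, 20] → 3 + 19t + 20t^2

3 + 19t + 20t^2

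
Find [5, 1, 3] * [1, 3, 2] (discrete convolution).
y[0] = 5×1 = 5; y[1] = 5×3 + 1×1 = 16; y[2] = 5×2 + 1×3 + 3×1 = 16; y[3] = 1×2 + 3×3 = 11; y[4] = 3×2 = 6

[5, 16, 16, 11, 6]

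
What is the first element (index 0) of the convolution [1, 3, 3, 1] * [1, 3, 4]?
Use y[k] = Σ_i a[i]·b[k-i] at k=0. y[0] = 1×1 = 1

1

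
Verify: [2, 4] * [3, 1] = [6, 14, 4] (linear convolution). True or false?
Recompute linear convolution of [2, 4] and [3, 1]: y[0] = 2×3 = 6; y[1] = 2×1 + 4×3 = 14; y[2] = 4×1 = 4 → [6, 14, 4]. Given [6, 14, 4] matches, so answer: Yes

Yes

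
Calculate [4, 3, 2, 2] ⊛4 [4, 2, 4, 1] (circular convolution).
Use y[k] = Σ_j s[j]·t[(k-j) mod 4]. y[0] = 4×4 + 3×1 + 2×4 + 2×2 = 31; y[1] = 4×2 + 3×4 + 2×1 + 2×4 = 30; y[2] = 4×4 + 3×2 + 2×4 + 2×1 = 32; y[3] = 4×1 + 3×4 + 2×2 + 2×4 = 28. Result: [31, 30, 32, 28]

[31, 30, 32, 28]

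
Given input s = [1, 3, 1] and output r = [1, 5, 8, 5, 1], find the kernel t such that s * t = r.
Output length 5 = len(s) + len(t) - 1 ⇒ len(t) = 3. Solve t forward using t[k] = (r[k] - Σ_{i≥1} s[i]·t[k-i]) / s[0]: t[0] = r[0] / s[0] = 1 / 1 = 1; t[1] = (r[1] - 3×1) / s[0] = (5 - 3×1) / 1 = 2; t[2] = (r[2] - 3×2 - 1×1) / s[0] = (8 - 3×2 - 1×1) / 1 = 1. So t = [1, 2, 1]. Forward-check [1, 3, 1] * [1, 2, 1]: r[0] = 1×1 = 1; r[1] = 1×2 + 3×1 = 5; r[2] = 1×1 + 3×2 + 1×1 = 8; r[3] = 3×1 + 1×2 = 5; r[4] = 1×1 = 1 → [1, 5, 8, 5, 1] ✓

[1, 2, 1]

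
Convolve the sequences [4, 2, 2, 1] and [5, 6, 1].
y[0] = 4×5 = 20; y[1] = 4×6 + 2×5 = 34; y[2] = 4×1 + 2×6 + 2×5 = 26; y[3] = 2×1 + 2×6 + 1×5 = 19; y[4] = 2×1 + 1×6 = 8; y[5] = 1×1 = 1

[20, 34, 26, 19, 8, 1]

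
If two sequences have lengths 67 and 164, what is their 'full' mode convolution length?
Linear/full convolution length: m + n - 1 = 67 + 164 - 1 = 230

230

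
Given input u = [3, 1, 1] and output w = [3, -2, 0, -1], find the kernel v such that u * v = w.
Output length 4 = len(u) + len(v) - 1 ⇒ len(v) = 2. Solve v forward using v[k] = (w[k] - Σ_{i≥1} u[i]·v[k-i]) / u[0]: v[0] = w[0] / u[0] = 3 / 3 = 1; v[1] = (w[1] - 1×1) / u[0] = (-2 - 1×1) / 3 = -1. So v = [1, -1]. Forward-check [3, 1, 1] * [1, -1]: w[0] = 3×1 = 3; w[1] = 3×-1 + 1×1 = -2; w[2] = 1×-1 + 1×1 = 0; w[3] = 1×-1 = -1 → [3, -2, 0, -1] ✓

[1, -1]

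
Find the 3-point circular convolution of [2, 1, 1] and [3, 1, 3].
Use y[k] = Σ_j u[j]·v[(k-j) mod 3]. y[0] = 2×3 + 1×3 + 1×1 = 10; y[1] = 2×1 + 1×3 + 1×3 = 8; y[2] = 2×3 + 1×1 + 1×3 = 10. Result: [10, 8, 10]

[10, 8, 10]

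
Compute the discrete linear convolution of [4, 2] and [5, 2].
y[0] = 4×5 = 20; y[1] = 4×2 + 2×5 = 18; y[2] = 2×2 = 4

[20, 18, 4]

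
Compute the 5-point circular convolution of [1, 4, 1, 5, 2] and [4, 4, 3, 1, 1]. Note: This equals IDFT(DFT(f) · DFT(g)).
Either evaluate y[k] = Σ_j f[j]·g[(k-j) mod 5] directly, or use IDFT(DFT(f) · DFT(g)). y[0] = 1×4 + 4×1 + 1×1 + 5×3 + 2×4 = 32; y[1] = 1×4 + 4×4 + 1×1 + 5×1 + 2×3 = 32; y[2] = 1×3 + 4×4 + 1×4 + 5×1 + 2×1 = 30; y[3] = 1×1 + 4×3 + 1×4 + 5×4 + 2×1 = 39; y[4] = 1×1 + 4×1 + 1×3 + 5×4 + 2×4 = 36. Result: [32, 32, 30, 39, 36]

[32, 32, 30, 39, 36]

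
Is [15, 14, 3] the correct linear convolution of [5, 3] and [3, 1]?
Recompute linear convolution of [5, 3] and [3, 1]: y[0] = 5×3 = 15; y[1] = 5×1 + 3×3 = 14; y[2] = 3×1 = 3 → [15, 14, 3]. Given [15, 14, 3] matches, so answer: Yes

Yes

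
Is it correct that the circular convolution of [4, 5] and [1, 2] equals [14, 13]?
Recompute circular convolution of [4, 5] and [1, 2]: y[0] = 4×1 + 5×2 = 14; y[1] = 4×2 + 5×1 = 13 → [14, 13]. Given [14, 13] matches, so answer: Yes

Yes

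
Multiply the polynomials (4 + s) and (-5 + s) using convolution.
Ascending coefficients: a = [4, 1], b = [-5, 1]. c[0] = 4×-5 = -20; c[1] = 4×1 + 1×-5 = -1; c[2] = 1×1 = 1. Result coefficients: [-20, -1, 1] → -20 - s + s^2

-20 - s + s^2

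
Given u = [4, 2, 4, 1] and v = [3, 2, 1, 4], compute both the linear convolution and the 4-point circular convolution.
Linear: y_lin[0] = 4×3 = 12; y_lin[1] = 4×2 + 2×3 = 14; y_lin[2] = 4×1 + 2×2 + 4×3 = 20; y_lin[3] = 4×4 + 2×1 + 4×2 + 1×3 = 29; y_lin[4] = 2×4 + 4×1 + 1×2 = 14; y_lin[5] = 4×4 + 1×1 = 17; y_lin[6] = 1×4 = 4 → [12, 14, 20, 29, 14, 17, 4]. Circular (length 4): y[0] = 4×3 + 2×4 + 4×1 + 1×2 = 26; y[1] = 4×2 + 2×3 + 4×4 + 1×1 = 31; y[2] = 4×1 + 2×2 + 4×3 + 1×4 = 24; y[3] = 4×4 + 2×1 + 4×2 + 1×3 = 29 → [26, 31, 24, 29]

Linear: [12, 14, 20, 29, 14, 17, 4], Circular: [26, 31, 24, 29]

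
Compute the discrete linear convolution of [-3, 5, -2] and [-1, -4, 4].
y[0] = -3×-1 = 3; y[1] = -3×-4 + 5×-1 = 7; y[2] = -3×4 + 5×-4 + -2×-1 = -30; y[3] = 5×4 + -2×-4 = 28; y[4] = -2×4 = -8

[3, 7, -30, 28, -8]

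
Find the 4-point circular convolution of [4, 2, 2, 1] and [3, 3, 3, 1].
Use y[k] = Σ_j u[j]·v[(k-j) mod 4]. y[0] = 4×3 + 2×1 + 2×3 + 1×3 = 23; y[1] = 4×3 + 2×3 + 2×1 + 1×3 = 23; y[2] = 4×3 + 2×3 + 2×3 + 1×1 = 25; y[3] = 4×1 + 2×3 + 2×3 + 1×3 = 19. Result: [23, 23, 25, 19]

[23, 23, 25, 19]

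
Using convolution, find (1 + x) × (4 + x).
Ascending coefficients: a = [1, 1], b = [4, 1]. c[0] = 1×4 = 4; c[1] = 1×1 + 1×4 = 5; c[2] = 1×1 = 1. Result coefficients: [4, 5, 1] → 4 + 5x + x^2

4 + 5x + x^2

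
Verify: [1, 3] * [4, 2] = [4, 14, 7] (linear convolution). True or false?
Recompute linear convolution of [1, 3] and [4, 2]: y[0] = 1×4 = 4; y[1] = 1×2 + 3×4 = 14; y[2] = 3×2 = 6 → [4, 14, 6]. Compare to given [4, 14, 7]: they differ at index 2: given 7, correct 6, so answer: No

No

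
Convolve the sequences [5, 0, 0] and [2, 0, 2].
y[0] = 5×2 = 10; y[1] = 5×0 + 0×2 = 0; y[2] = 5×2 + 0×0 + 0×2 = 10; y[3] = 0×2 + 0×0 = 0; y[4] = 0×2 = 0

[10, 0, 10, 0, 0]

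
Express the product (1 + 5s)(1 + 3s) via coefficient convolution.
Ascending coefficients: a = [1, 5], b = [1, 3]. c[0] = 1×1 = 1; c[1] = 1×3 + 5×1 = 8; c[2] = 5×3 = 15. Result coefficients: [1, 8, 15] → 1 + 8s + 15s^2

1 + 8s + 15s^2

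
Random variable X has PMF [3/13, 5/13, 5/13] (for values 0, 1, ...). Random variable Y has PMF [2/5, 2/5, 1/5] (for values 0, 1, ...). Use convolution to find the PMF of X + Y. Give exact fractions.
P(X+Y=k) = Σ_i P(X=i)·P(Y=k-i) — a convolution of [3/13, 5/13, 5/13] and [2/5, 2/5, 1/5]. P(X+Y=0) = (3/13)×(2/5) = 6/65; P(X+Y=1) = (3/13)×(2/5) + (5/13)×(2/5) = 6/65 + 2/13 = 16/65; P(X+Y=2) = (3/13)×(1/5) + (5/13)×(2/5) + (5/13)×(2/5) = 3/65 + 2/13 + 2/13 = 23/65; P(X+Y=3) = (5/13)×(1/5) + (5/13)×(2/5) = 1/13 + 2/13 = 3/13; P(X+Y=4) = (5/13)×(1/5) = 1/13. PMF: [6/65, 16/65, 23/65, 3/13, 1/13] (sums to 1 ✓)

[6/65, 16/65, 23/65, 3/13, 1/13]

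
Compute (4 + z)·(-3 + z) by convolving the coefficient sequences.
Ascending coefficients: a = [4, 1], b = [-3, 1]. c[0] = 4×-3 = -12; c[1] = 4×1 + 1×-3 = 1; c[2] = 1×1 = 1. Result coefficients: [-12, 1, 1] → -12 + z + z^2

-12 + z + z^2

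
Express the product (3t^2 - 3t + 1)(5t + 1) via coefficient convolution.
Ascending coefficients: a = [1, -3, 3], b = [1, 5]. c[0] = 1×1 = 1; c[1] = 1×5 + -3×1 = 2; c[2] = -3×5 + 3×1 = -12; c[3] = 3×5 = 15. Result coefficients: [1, 2, -12, 15] → 15t^3 - 12t^2 + 2t + 1

15t^3 - 12t^2 + 2t + 1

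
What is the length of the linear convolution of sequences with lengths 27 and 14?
Linear/full convolution length: m + n - 1 = 27 + 14 - 1 = 40

40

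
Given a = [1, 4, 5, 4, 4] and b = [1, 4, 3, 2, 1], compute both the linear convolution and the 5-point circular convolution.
Linear: y_lin[0] = 1×1 = 1; y_lin[1] = 1×4 + 4×1 = 8; y_lin[2] = 1×3 + 4×4 + 5×1 = 24; y_lin[3] = 1×2 + 4×3 + 5×4 + 4×1 = 38; y_lin[4] = 1×1 + 4×2 + 5×3 + 4×4 + 4×1 = 44; y_lin[5] = 4×1 + 5×2 + 4×3 + 4×4 = 42; y_lin[6] = 5×1 + 4×2 + 4×3 = 25; y_lin[7] = 4×1 + 4×2 = 12; y_lin[8] = 4×1 = 4 → [1, 8, 24, 38, 44, 42, 25, 12, 4]. Circular (length 5): y[0] = 1×1 + 4×1 + 5×2 + 4×3 + 4×4 = 43; y[1] = 1×4 + 4×1 + 5×1 + 4×2 + 4×3 = 33; y[2] = 1×3 + 4×4 + 5×1 + 4×1 + 4×2 = 36; y[3] = 1×2 + 4×3 + 5×4 + 4×1 + 4×1 = 42; y[4] = 1×1 + 4×2 + 5×3 + 4×4 + 4×1 = 44 → [43, 33, 36, 42, 44]

Linear: [1, 8, 24, 38, 44, 42, 25, 12, 4], Circular: [43, 33, 36, 42, 44]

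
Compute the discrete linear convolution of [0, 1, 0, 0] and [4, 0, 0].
y[0] = 0×4 = 0; y[1] = 0×0 + 1×4 = 4; y[2] = 0×0 + 1×0 + 0×4 = 0; y[3] = 1×0 + 0×0 + 0×4 = 0; y[4] = 0×0 + 0×0 = 0; y[5] = 0×0 = 0

[0, 4, 0, 0, 0, 0]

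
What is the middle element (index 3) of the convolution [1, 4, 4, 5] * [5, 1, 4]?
Use y[k] = Σ_i a[i]·b[k-i] at k=3. y[3] = 4×4 + 4×1 + 5×5 = 45

45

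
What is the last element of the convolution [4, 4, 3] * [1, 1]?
Use y[k] = Σ_i a[i]·b[k-i] at k=3. y[3] = 3×1 = 3

3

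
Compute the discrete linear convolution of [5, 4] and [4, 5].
y[0] = 5×4 = 20; y[1] = 5×5 + 4×4 = 41; y[2] = 4×5 = 20

[20, 41, 20]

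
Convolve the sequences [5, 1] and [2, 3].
y[0] = 5×2 = 10; y[1] = 5×3 + 1×2 = 17; y[2] = 1×3 = 3

[10, 17, 3]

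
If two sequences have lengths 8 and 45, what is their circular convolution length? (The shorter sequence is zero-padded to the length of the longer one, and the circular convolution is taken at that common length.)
Circular convolution (zero-padding the shorter input) has length max(m, n) = max(8, 45) = 45

45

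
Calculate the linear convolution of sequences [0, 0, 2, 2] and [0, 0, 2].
y[0] = 0×0 = 0; y[1] = 0×0 + 0×0 = 0; y[2] = 0×2 + 0×0 + 2×0 = 0; y[3] = 0×2 + 2×0 + 2×0 = 0; y[4] = 2×2 + 2×0 = 4; y[5] = 2×2 = 4

[0, 0, 0, 0, 4, 4]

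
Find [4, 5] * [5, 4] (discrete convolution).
y[0] = 4×5 = 20; y[1] = 4×4 + 5×5 = 41; y[2] = 5×4 = 20

[20, 41, 20]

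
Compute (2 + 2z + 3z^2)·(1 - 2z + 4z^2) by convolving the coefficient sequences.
Ascending coefficients: a = [2, 2, 3], b = [1, -2, 4]. c[0] = 2×1 = 2; c[1] = 2×-2 + 2×1 = -2; c[2] = 2×4 + 2×-2 + 3×1 = 7; c[3] = 2×4 + 3×-2 = 2; c[4] = 3×4 = 12. Result coefficients: [2, -2, 7, 2, 12] → 2 - 2z + 7z^2 + 2z^3 + 12z^4

2 - 2z + 7z^2 + 2z^3 + 12z^4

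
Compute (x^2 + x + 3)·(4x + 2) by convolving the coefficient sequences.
Ascending coefficients: a = [3, 1, 1], b = [2, 4]. c[0] = 3×2 = 6; c[1] = 3×4 + 1×2 = 14; c[2] = 1×4 + 1×2 = 6; c[3] = 1×4 = 4. Result coefficients: [6, 14, 6, 4] → 4x^3 + 6x^2 + 14x + 6

4x^3 + 6x^2 + 14x + 6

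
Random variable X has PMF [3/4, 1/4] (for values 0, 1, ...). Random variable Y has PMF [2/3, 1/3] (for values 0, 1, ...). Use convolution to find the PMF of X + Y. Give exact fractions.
P(X+Y=k) = Σ_i P(X=i)·P(Y=k-i) — a convolution of [3/4, 1/4] and [2/3, 1/3]. P(X+Y=0) = (3/4)×(2/3) = 1/2; P(X+Y=1) = (3/4)×(1/3) + (1/4)×(2/3) = 1/4 + 1/6 = 5/12; P(X+Y=2) = (1/4)×(1/3) = 1/12. PMF: [1/2, 5/12, 1/12] (sums to 1 ✓)

[1/2, 5/12, 1/12]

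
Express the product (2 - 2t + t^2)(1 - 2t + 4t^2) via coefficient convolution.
Ascending coefficients: a = [2, -2, 1], b = [1, -2, 4]. c[0] = 2×1 = 2; c[1] = 2×-2 + -2×1 = -6; c[2] = 2×4 + -2×-2 + 1×1 = 13; c[3] = -2×4 + 1×-2 = -10; c[4] = 1×4 = 4. Result coefficients: [2, -6, 13, -10, 4] → 2 - 6t + 13t^2 - 10t^3 + 4t^4

2 - 6t + 13t^2 - 10t^3 + 4t^4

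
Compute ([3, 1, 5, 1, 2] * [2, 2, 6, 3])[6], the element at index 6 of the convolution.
Use y[k] = Σ_i a[i]·b[k-i] at k=6. y[6] = 1×3 + 2×6 = 15

15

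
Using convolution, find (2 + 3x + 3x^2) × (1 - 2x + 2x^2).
Ascending coefficients: a = [2, 3, 3], b = [1, -2, 2]. c[0] = 2×1 = 2; c[1] = 2×-2 + 3×1 = -1; c[2] = 2×2 + 3×-2 + 3×1 = 1; c[3] = 3×2 + 3×-2 = 0; c[4] = 3×2 = 6. Result coefficients: [2, -1, 1, 0, 6] → 2 - x + x^2 + 6x^4

2 - x + x^2 + 6x^4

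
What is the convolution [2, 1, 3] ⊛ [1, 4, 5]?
y[0] = 2×1 = 2; y[1] = 2×4 + 1×1 = 9; y[2] = 2×5 + 1×4 + 3×1 = 17; y[3] = 1×5 + 3×4 = 17; y[4] = 3×5 = 15

[2, 9, 17, 17, 15]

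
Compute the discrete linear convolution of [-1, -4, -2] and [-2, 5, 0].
y[0] = -1×-2 = 2; y[1] = -1×5 + -4×-2 = 3; y[2] = -1×0 + -4×5 + -2×-2 = -16; y[3] = -4×0 + -2×5 = -10; y[4] = -2×0 = 0

[2, 3, -16, -10, 0]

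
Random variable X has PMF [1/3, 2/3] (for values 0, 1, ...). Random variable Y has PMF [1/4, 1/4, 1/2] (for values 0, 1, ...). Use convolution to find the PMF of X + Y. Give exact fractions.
P(X+Y=k) = Σ_i P(X=i)·P(Y=k-i) — a convolution of [1/3, 2/3] and [1/4, 1/4, 1/2]. P(X+Y=0) = (1/3)×(1/4) = 1/12; P(X+Y=1) = (1/3)×(1/4) + (2/3)×(1/4) = 1/12 + 1/6 = 1/4; P(X+Y=2) = (1/3)×(1/2) + (2/3)×(1/4) = 1/6 + 1/6 = 1/3; P(X+Y=3) = (2/3)×(1/2) = 1/3. PMF: [1/12, 1/4, 1/3, 1/3] (sums to 1 ✓)

[1/12, 1/4, 1/3, 1/3]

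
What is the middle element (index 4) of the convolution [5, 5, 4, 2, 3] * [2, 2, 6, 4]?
Use y[k] = Σ_i a[i]·b[k-i] at k=4. y[4] = 5×4 + 4×6 + 2×2 + 3×2 = 54

54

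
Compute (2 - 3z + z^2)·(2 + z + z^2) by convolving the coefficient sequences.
Ascending coefficients: a = [2, -3, 1], b = [2, 1, 1]. c[0] = 2×2 = 4; c[1] = 2×1 + -3×2 = -4; c[2] = 2×1 + -3×1 + 1×2 = 1; c[3] = -3×1 + 1×1 = -2; c[4] = 1×1 = 1. Result coefficients: [4, -4, 1, -2, 1] → 4 - 4z + z^2 - 2z^3 + z^4

4 - 4z + z^2 - 2z^3 + z^4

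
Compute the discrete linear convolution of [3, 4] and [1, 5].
y[0] = 3×1 = 3; y[1] = 3×5 + 4×1 = 19; y[2] = 4×5 = 20

[3, 19, 20]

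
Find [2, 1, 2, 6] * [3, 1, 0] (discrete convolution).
y[0] = 2×3 = 6; y[1] = 2×1 + 1×3 = 5; y[2] = 2×0 + 1×1 + 2×3 = 7; y[3] = 1×0 + 2×1 + 6×3 = 20; y[4] = 2×0 + 6×1 = 6; y[5] = 6×0 = 0

[6, 5, 7, 20, 6, 0]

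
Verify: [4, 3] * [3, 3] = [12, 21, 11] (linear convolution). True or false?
Recompute linear convolution of [4, 3] and [3, 3]: y[0] = 4×3 = 12; y[1] = 4×3 + 3×3 = 21; y[2] = 3×3 = 9 → [12, 21, 9]. Compare to given [12, 21, 11]: they differ at index 2: given 11, correct 9, so answer: No

No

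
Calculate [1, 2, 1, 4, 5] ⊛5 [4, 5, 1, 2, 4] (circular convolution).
Use y[k] = Σ_j a[j]·b[(k-j) mod 5]. y[0] = 1×4 + 2×4 + 1×2 + 4×1 + 5×5 = 43; y[1] = 1×5 + 2×4 + 1×4 + 4×2 + 5×1 = 30; y[2] = 1×1 + 2×5 + 1×4 + 4×4 + 5×2 = 41; y[3] = 1×2 + 2×1 + 1×5 + 4×4 + 5×4 = 45; y[4] = 1×4 + 2×2 + 1×1 + 4×5 + 5×4 = 49. Result: [43, 30, 41, 45, 49]

[43, 30, 41, 45, 49]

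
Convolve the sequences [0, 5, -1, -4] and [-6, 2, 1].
y[0] = 0×-6 = 0; y[1] = 0×2 + 5×-6 = -30; y[2] = 0×1 + 5×2 + -1×-6 = 16; y[3] = 5×1 + -1×2 + -4×-6 = 27; y[4] = -1×1 + -4×2 = -9; y[5] = -4×1 = -4

[0, -30, 16, 27, -9, -4]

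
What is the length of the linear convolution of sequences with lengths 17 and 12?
Linear/full convolution length: m + n - 1 = 17 + 12 - 1 = 28

28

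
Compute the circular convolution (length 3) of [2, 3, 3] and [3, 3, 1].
Use y[k] = Σ_j f[j]·g[(k-j) mod 3]. y[0] = 2×3 + 3×1 + 3×3 = 18; y[1] = 2×3 + 3×3 + 3×1 = 18; y[2] = 2×1 + 3×3 + 3×3 = 20. Result: [18, 18, 20]

[18, 18, 20]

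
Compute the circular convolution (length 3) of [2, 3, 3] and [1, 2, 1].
Use y[k] = Σ_j a[j]·b[(k-j) mod 3]. y[0] = 2×1 + 3×1 + 3×2 = 11; y[1] = 2×2 + 3×1 + 3×1 = 10; y[2] = 2×1 + 3×2 + 3×1 = 11. Result: [11, 10, 11]

[11, 10, 11]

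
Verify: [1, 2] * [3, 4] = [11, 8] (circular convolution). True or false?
Recompute circular convolution of [1, 2] and [3, 4]: y[0] = 1×3 + 2×4 = 11; y[1] = 1×4 + 2×3 = 10 → [11, 10]. Compare to given [11, 8]: they differ at index 1: given 8, correct 10, so answer: No

No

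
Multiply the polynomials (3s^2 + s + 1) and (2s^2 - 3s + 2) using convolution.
Ascending coefficients: a = [1, 1, 3], b = [2, -3, 2]. c[0] = 1×2 = 2; c[1] = 1×-3 + 1×2 = -1; c[2] = 1×2 + 1×-3 + 3×2 = 5; c[3] = 1×2 + 3×-3 = -7; c[4] = 3×2 = 6. Result coefficients: [2, -1, 5, -7, 6] → 6s^4 - 7s^3 + 5s^2 - s + 2

6s^4 - 7s^3 + 5s^2 - s + 2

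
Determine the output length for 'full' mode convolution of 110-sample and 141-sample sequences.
Linear/full convolution length: m + n - 1 = 110 + 141 - 1 = 250

250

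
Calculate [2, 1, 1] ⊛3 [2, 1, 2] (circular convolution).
Use y[k] = Σ_j f[j]·g[(k-j) mod 3]. y[0] = 2×2 + 1×2 + 1×1 = 7; y[1] = 2×1 + 1×2 + 1×2 = 6; y[2] = 2×2 + 1×1 + 1×2 = 7. Result: [7, 6, 7]

[7, 6, 7]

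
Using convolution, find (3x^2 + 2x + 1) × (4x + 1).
Ascending coefficients: a = [1, 2, 3], b = [1, 4]. c[0] = 1×1 = 1; c[1] = 1×4 + 2×1 = 6; c[2] = 2×4 + 3×1 = 11; c[3] = 3×4 = 12. Result coefficients: [1, 6, 11, 12] → 12x^3 + 11x^2 + 6x + 1

12x^3 + 11x^2 + 6x + 1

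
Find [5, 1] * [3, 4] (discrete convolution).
y[0] = 5×3 = 15; y[1] = 5×4 + 1×3 = 23; y[2] = 1×4 = 4

[15, 23, 4]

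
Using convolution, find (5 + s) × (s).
Ascending coefficients: a = [5, 1], b = [0, 1]. c[0] = 5×0 = 0; c[1] = 5×1 + 1×0 = 5; c[2] = 1×1 = 1. Result coefficients: [0, 5, 1] → 5s + s^2

5s + s^2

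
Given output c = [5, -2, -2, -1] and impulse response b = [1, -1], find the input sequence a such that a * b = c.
Deconvolve c=[5, -2, -2, -1] by b=[1, -1]. Since b[0]=1, solve forward: a[0] = c[0] / 1 = 5; a[1] = (c[1] - 5×-1) / 1 = 3; a[2] = (c[2] - 3×-1) / 1 = 1. So a = [5, 3, 1]. Check by forward convolution: c[0] = 5×1 = 5; c[1] = 5×-1 + 3×1 = -2; c[2] = 3×-1 + 1×1 = -2; c[3] = 1×-1 = -1

[5, 3, 1]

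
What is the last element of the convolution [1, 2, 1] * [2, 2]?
Use y[k] = Σ_i a[i]·b[k-i] at k=3. y[3] = 1×2 = 2

2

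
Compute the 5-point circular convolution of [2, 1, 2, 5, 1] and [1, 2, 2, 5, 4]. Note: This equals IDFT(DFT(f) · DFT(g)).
Either evaluate y[k] = Σ_j f[j]·g[(k-j) mod 5] directly, or use IDFT(DFT(f) · DFT(g)). y[0] = 2×1 + 1×4 + 2×5 + 5×2 + 1×2 = 28; y[1] = 2×2 + 1×1 + 2×4 + 5×5 + 1×2 = 40; y[2] = 2×2 + 1×2 + 2×1 + 5×4 + 1×5 = 33; y[3] = 2×5 + 1×2 + 2×2 + 5×1 + 1×4 = 25; y[4] = 2×4 + 1×5 + 2×2 + 5×2 + 1×1 = 28. Result: [28, 40, 33, 25, 28]

[28, 40, 33, 25, 28]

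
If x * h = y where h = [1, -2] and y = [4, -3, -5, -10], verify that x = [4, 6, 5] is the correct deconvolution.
Forward-compute [4, 6, 5] * [1, -2]: y[0] = 4×1 = 4; y[1] = 4×-2 + 6×1 = -2; y[2] = 6×-2 + 5×1 = -7; y[3] = 5×-2 = -10 → [4, -2, -7, -10]. Does not match given y = [4, -3, -5, -10].

Not verified. [4, 6, 5] * [1, -2] = [4, -2, -7, -10], which differs from [4, -3, -5, -10] at index 1.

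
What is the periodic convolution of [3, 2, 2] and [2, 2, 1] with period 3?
Use y[k] = Σ_j u[j]·v[(k-j) mod 3]. y[0] = 3×2 + 2×1 + 2×2 = 12; y[1] = 3×2 + 2×2 + 2×1 = 12; y[2] = 3×1 + 2×2 + 2×2 = 11. Result: [12, 12, 11]

[12, 12, 11]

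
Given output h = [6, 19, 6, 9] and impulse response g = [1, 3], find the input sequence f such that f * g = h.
Deconvolve h=[6, 19, 6, 9] by g=[1, 3]. Since g[0]=1, solve forward: f[0] = h[0] / 1 = 6; f[1] = (h[1] - 6×3) / 1 = 1; f[2] = (h[2] - 1×3) / 1 = 3. So f = [6, 1, 3]. Check by forward convolution: h[0] = 6×1 = 6; h[1] = 6×3 + 1×1 = 19; h[2] = 1×3 + 3×1 = 6; h[3] = 3×3 = 9

[6, 1, 3]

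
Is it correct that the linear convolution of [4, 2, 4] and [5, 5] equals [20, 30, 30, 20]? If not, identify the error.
Recompute linear convolution of [4, 2, 4] and [5, 5]: y[0] = 4×5 = 20; y[1] = 4×5 + 2×5 = 30; y[2] = 2×5 + 4×5 = 30; y[3] = 4×5 = 20 → [20, 30, 30, 20]. Given [20, 30, 30, 20] matches, so answer: Yes

Yes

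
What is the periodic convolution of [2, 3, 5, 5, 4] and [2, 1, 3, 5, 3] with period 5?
Use y[k] = Σ_j f[j]·g[(k-j) mod 5]. y[0] = 2×2 + 3×3 + 5×5 + 5×3 + 4×1 = 57; y[1] = 2×1 + 3×2 + 5×3 + 5×5 + 4×3 = 60; y[2] = 2×3 + 3×1 + 5×2 + 5×3 + 4×5 = 54; y[3] = 2×5 + 3×3 + 5×1 + 5×2 + 4×3 = 46; y[4] = 2×3 + 3×5 + 5×3 + 5×1 + 4×2 = 49. Result: [57, 60, 54, 46, 49]

[57, 60, 54, 46, 49]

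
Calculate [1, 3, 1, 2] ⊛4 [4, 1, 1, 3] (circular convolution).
Use y[k] = Σ_j f[j]·g[(k-j) mod 4]. y[0] = 1×4 + 3×3 + 1×1 + 2×1 = 16; y[1] = 1×1 + 3×4 + 1×3 + 2×1 = 18; y[2] = 1×1 + 3×1 + 1×4 + 2×3 = 14; y[3] = 1×3 + 3×1 + 1×1 + 2×4 = 15. Result: [16, 18, 14, 15]

[16, 18, 14, 15]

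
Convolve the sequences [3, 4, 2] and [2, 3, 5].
y[0] = 3×2 = 6; y[1] = 3×3 + 4×2 = 17; y[2] = 3×5 + 4×3 + 2×2 = 31; y[3] = 4×5 + 2×3 = 26; y[4] = 2×5 = 10

[6, 17, 31, 26, 10]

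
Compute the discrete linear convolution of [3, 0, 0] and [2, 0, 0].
y[0] = 3×2 = 6; y[1] = 3×0 + 0×2 = 0; y[2] = 3×0 + 0×0 + 0×2 = 0; y[3] = 0×0 + 0×0 = 0; y[4] = 0×0 = 0

[6, 0, 0, 0, 0]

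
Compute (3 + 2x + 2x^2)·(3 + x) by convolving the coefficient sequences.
Ascending coefficients: a = [3, 2, 2], b = [3, 1]. c[0] = 3×3 = 9; c[1] = 3×1 + 2×3 = 9; c[2] = 2×1 + 2×3 = 8; c[3] = 2×1 = 2. Result coefficients: [9, 9, 8, 2] → 9 + 9x + 8x^2 + 2x^3

9 + 9x + 8x^2 + 2x^3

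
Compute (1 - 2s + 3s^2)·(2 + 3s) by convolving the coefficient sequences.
Ascending coefficients: a = [1, -2, 3], b = [2, 3]. c[0] = 1×2 = 2; c[1] = 1×3 + -2×2 = -1; c[2] = -2×3 + 3×2 = 0; c[3] = 3×3 = 9. Result coefficients: [2, -1, 0, 9] → 2 - s + 9s^3

2 - s + 9s^3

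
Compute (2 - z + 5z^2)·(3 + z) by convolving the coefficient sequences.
Ascending coefficients: a = [2, -1, 5], b = [3, 1]. c[0] = 2×3 = 6; c[1] = 2×1 + -1×3 = -1; c[2] = -1×1 + 5×3 = 14; c[3] = 5×1 = 5. Result coefficients: [6, -1, 14, 5] → 6 - z + 14z^2 + 5z^3

6 - z + 14z^2 + 5z^3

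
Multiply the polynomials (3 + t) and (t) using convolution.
Ascending coefficients: a = [3, 1], b = [0, 1]. c[0] = 3×0 = 0; c[1] = 3×1 + 1×0 = 3; c[2] = 1×1 = 1. Result coefficients: [0, 3, 1] → 3t + t^2

3t + t^2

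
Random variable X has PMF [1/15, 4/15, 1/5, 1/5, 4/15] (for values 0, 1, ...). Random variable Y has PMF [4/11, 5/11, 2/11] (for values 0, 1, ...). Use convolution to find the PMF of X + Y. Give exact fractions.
P(X+Y=k) = Σ_i P(X=i)·P(Y=k-i) — a convolution of [1/15, 4/15, 1/5, 1/5, 4/15] and [4/11, 5/11, 2/11]. P(X+Y=0) = (1/15)×(4/11) = 4/165; P(X+Y=1) = (1/15)×(5/11) + (4/15)×(4/11) = 1/33 + 16/165 = 7/55; P(X+Y=2) = (1/15)×(2/11) + (4/15)×(5/11) + (1/5)×(4/11) = 2/165 + 4/33 + 4/55 = 34/165; P(X+Y=3) = (4/15)×(2/11) + (1/5)×(5/11) + (1/5)×(4/11) = 8/165 + 1/11 + 4/55 = 7/33; P(X+Y=4) = (1/5)×(2/11) + (1/5)×(5/11) + (4/15)×(4/11) = 2/55 + 1/11 + 16/165 = 37/165; P(X+Y=5) = (1/5)×(2/11) + (4/15)×(5/11) = 2/55 + 4/33 = 26/165; P(X+Y=6) = (4/15)×(2/11) = 8/165. PMF: [4/165, 7/55, 34/165, 7/33, 37/165, 26/165, 8/165] (sums to 1 ✓)

[4/165, 7/55, 34/165, 7/33, 37/165, 26/165, 8/165]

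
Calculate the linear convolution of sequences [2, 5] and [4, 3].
y[0] = 2×4 = 8; y[1] = 2×3 + 5×4 = 26; y[2] = 5×3 = 15

[8, 26, 15]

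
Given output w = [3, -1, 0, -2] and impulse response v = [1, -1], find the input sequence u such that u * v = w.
Deconvolve w=[3, -1, 0, -2] by v=[1, -1]. Since v[0]=1, solve forward: u[0] = w[0] / 1 = 3; u[1] = (w[1] - 3×-1) / 1 = 2; u[2] = (w[2] - 2×-1) / 1 = 2. So u = [3, 2, 2]. Check by forward convolution: w[0] = 3×1 = 3; w[1] = 3×-1 + 2×1 = -1; w[2] = 2×-1 + 2×1 = 0; w[3] = 2×-1 = -2

[3, 2, 2]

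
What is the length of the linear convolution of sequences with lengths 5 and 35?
Linear/full convolution length: m + n - 1 = 5 + 35 - 1 = 39

39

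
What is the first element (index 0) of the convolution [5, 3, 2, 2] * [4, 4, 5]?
Use y[k] = Σ_i a[i]·b[k-i] at k=0. y[0] = 5×4 = 20

20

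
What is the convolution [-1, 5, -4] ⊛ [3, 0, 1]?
y[0] = -1×3 = -3; y[1] = -1×0 + 5×3 = 15; y[2] = -1×1 + 5×0 + -4×3 = -13; y[3] = 5×1 + -4×0 = 5; y[4] = -4×1 = -4

[-3, 15, -13, 5, -4]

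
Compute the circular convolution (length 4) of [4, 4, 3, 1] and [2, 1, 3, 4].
Use y[k] = Σ_j f[j]·g[(k-j) mod 4]. y[0] = 4×2 + 4×4 + 3×3 + 1×1 = 34; y[1] = 4×1 + 4×2 + 3×4 + 1×3 = 27; y[2] = 4×3 + 4×1 + 3×2 + 1×4 = 26; y[3] = 4×4 + 4×3 + 3×1 + 1×2 = 33. Result: [34, 27, 26, 33]

[34, 27, 26, 33]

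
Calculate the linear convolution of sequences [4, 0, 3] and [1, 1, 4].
y[0] = 4×1 = 4; y[1] = 4×1 + 0×1 = 4; y[2] = 4×4 + 0×1 + 3×1 = 19; y[3] = 0×4 + 3×1 = 3; y[4] = 3×4 = 12

[4, 4, 19, 3, 12]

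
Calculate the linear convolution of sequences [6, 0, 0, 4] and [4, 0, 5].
y[0] = 6×4 = 24; y[1] = 6×0 + 0×4 = 0; y[2] = 6×5 + 0×0 + 0×4 = 30; y[3] = 0×5 + 0×0 + 4×4 = 16; y[4] = 0×5 + 4×0 = 0; y[5] = 4×5 = 20

[24, 0, 30, 16, 0, 20]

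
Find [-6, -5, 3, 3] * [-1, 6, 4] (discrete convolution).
y[0] = -6×-1 = 6; y[1] = -6×6 + -5×-1 = -31; y[2] = -6×4 + -5×6 + 3×-1 = -57; y[3] = -5×4 + 3×6 + 3×-1 = -5; y[4] = 3×4 + 3×6 = 30; y[5] = 3×4 = 12

[6, -31, -57, -5, 30, 12]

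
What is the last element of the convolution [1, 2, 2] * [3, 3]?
Use y[k] = Σ_i a[i]·b[k-i] at k=3. y[3] = 2×3 = 6

6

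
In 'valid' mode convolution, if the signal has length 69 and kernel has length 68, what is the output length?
'Valid' mode counts only positions where the kernel fully overlaps the signal: m - n + 1 = 69 - 68 + 1 = 2

2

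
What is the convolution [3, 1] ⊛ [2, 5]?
y[0] = 3×2 = 6; y[1] = 3×5 + 1×2 = 17; y[2] = 1×5 = 5

[6, 17, 5]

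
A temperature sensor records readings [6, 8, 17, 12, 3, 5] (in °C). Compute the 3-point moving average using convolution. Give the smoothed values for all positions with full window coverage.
3-point moving average kernel = [1, 1, 1]. Apply in 'valid' mode (full window coverage): avg[0] = (6 + 8 + 17) / 3 = 10.33; avg[1] = (8 + 17 + 12) / 3 = 12.33; avg[2] = (17 + 12 + 3) / 3 = 10.67; avg[3] = (12 + 3 + 5) / 3 = 6.67. Smoothed values: [10.33, 12.33, 10.67, 6.67]

[10.33, 12.33, 10.67, 6.67]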